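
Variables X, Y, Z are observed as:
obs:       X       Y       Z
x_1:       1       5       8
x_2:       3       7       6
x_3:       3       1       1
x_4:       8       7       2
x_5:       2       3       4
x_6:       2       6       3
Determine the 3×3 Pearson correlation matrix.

Step 1 — column means:
  mean(X) = (1 + 3 + 3 + 8 + 2 + 2) / 6 = 19/6 = 3.1667
  mean(Y) = (5 + 7 + 1 + 7 + 3 + 6) / 6 = 29/6 = 4.8333
  mean(Z) = (8 + 6 + 1 + 2 + 4 + 3) / 6 = 24/6 = 4

Step 2 — sample variances and covariances s[i,j] = (1/(n-1)) · Σ_k (x_{k,i} - mean_i) · (x_{k,j} - mean_j), with n-1 = 5:
  s[X,X] = ((-2.1667)·(-2.1667) + (-0.1667)·(-0.1667) + (-0.1667)·(-0.1667) + (4.8333)·(4.8333) + (-1.1667)·(-1.1667) + (-1.1667)·(-1.1667)) / 5 = 30.8333/5 = 6.1667
  s[X,Y] = ((-2.1667)·(0.1667) + (-0.1667)·(2.1667) + (-0.1667)·(-3.8333) + (4.8333)·(2.1667) + (-1.1667)·(-1.8333) + (-1.1667)·(1.1667)) / 5 = 11.1667/5 = 2.2333
  s[X,Z] = ((-2.1667)·(4) + (-0.1667)·(2) + (-0.1667)·(-3) + (4.8333)·(-2) + (-1.1667)·(0) + (-1.1667)·(-1)) / 5 = -17/5 = -3.4
  s[Y,Y] = ((0.1667)·(0.1667) + (2.1667)·(2.1667) + (-3.8333)·(-3.8333) + (2.1667)·(2.1667) + (-1.8333)·(-1.8333) + (1.1667)·(1.1667)) / 5 = 28.8333/5 = 5.7667
  s[Y,Z] = ((0.1667)·(4) + (2.1667)·(2) + (-3.8333)·(-3) + (2.1667)·(-2) + (-1.8333)·(0) + (1.1667)·(-1)) / 5 = 11/5 = 2.2
  s[Z,Z] = ((4)·(4) + (2)·(2) + (-3)·(-3) + (-2)·(-2) + (0)·(0) + (-1)·(-1)) / 5 = 34/5 = 6.8
  Sample standard deviations s_i = √(s[i,i]):
  s(X) = √(6.1667) = 2.4833
  s(Y) = √(5.7667) = 2.4014
  s(Z) = √(6.8) = 2.6077

Step 3 — r_{ij} = s_{ij} / (s_i · s_j):
  r[X,X] = 1 (diagonal).
  r[X,Y] = 2.2333 / (2.4833 · 2.4014) = 2.2333 / 5.9633 = 0.3745
  r[X,Z] = -3.4 / (2.4833 · 2.6077) = -3.4 / 6.4756 = -0.525
  r[Y,Y] = 1 (diagonal).
  r[Y,Z] = 2.2 / (2.4014 · 2.6077) = 2.2 / 6.2621 = 0.3513
  r[Z,Z] = 1 (diagonal).

R is symmetric with unit diagonal. Assembling:

R = [[1, 0.3745, -0.525],
 [0.3745, 1, 0.3513],
 [-0.525, 0.3513, 1]]


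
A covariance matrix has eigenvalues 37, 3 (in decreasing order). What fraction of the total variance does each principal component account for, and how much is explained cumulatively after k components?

Step 1 — total variance = trace(Sigma) = Σ λ_i = 37 + 3 = 40.

Step 2 — fraction explained by component i = λ_i / Σ λ:
  PC1: 37/40 = 0.925
  PC2: 3/40 = 0.075

Step 3 — cumulative fraction after k components = (λ_1 + ... + λ_k) / Σ λ:
  k = 1: 37/40 = 0.925
  k = 2: (37 + 3)/40 = 40/40 = 1

Summary (fraction, with percent):

explained: PC1 0.925 (92.5%), PC2 0.075 (7.5%);  cumulative: 0.925, 1


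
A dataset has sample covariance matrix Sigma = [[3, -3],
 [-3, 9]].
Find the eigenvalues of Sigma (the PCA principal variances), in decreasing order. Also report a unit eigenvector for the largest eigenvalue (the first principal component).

Step 1 — characteristic polynomial of 2×2 Sigma:
  det(Sigma - λI) = λ² - trace · λ + det = 0.
  trace = 3 + 9 = 12, det = 3·9 - (-3)² = 18.
Step 2 — discriminant:
  Δ = trace² - 4·det = 144 - 72 = 72.
Step 3 — eigenvalues:
  λ = (trace ± √Δ)/2 = (12 ± 8.4853)/2,
  λ_1 = 10.2426,  λ_2 = 1.7574.

Step 4 — unit eigenvector for λ_1: solve (Sigma - λ_1 I)v = 0. First row:
  (3 - 10.2426)·v_x + (-3)·v_y = 0, i.e. (-7.2426)·v_x + (-3)·v_y = 0,
  so v ∝ (b, λ_1 - a) = (-3, 7.2426); multiply by -1 so the first entry is positive: u = (3, -7.2426).
  ||u|| = √((3)² + (-7.2426)²) = √(61.4558) ≈ 7.8394,
  v_1 = u/||u|| ≈ (0.3827, -0.9239) (||v_1|| = 1).

λ_1 = 10.2426,  λ_2 = 1.7574;  v_1 ≈ (0.3827, -0.9239)


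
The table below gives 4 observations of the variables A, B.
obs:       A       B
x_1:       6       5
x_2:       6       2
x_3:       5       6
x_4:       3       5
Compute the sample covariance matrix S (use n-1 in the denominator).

Step 1 — column means:
  mean(A) = (6 + 6 + 5 + 3) / 4 = 20/4 = 5
  mean(B) = (5 + 2 + 6 + 5) / 4 = 18/4 = 4.5

Step 2 — sample covariance S[i,j] = (1/(n-1)) · Σ_k (x_{k,i} - mean_i) · (x_{k,j} - mean_j), with n-1 = 3.
  S[A,A] = ((1)·(1) + (1)·(1) + (0)·(0) + (-2)·(-2)) / 3 = 6/3 = 2
  S[A,B] = ((1)·(0.5) + (1)·(-2.5) + (0)·(1.5) + (-2)·(0.5)) / 3 = -3/3 = -1
  S[B,B] = ((0.5)·(0.5) + (-2.5)·(-2.5) + (1.5)·(1.5) + (0.5)·(0.5)) / 3 = 9/3 = 3

S is symmetric (S[j,i] = S[i,j]). Assembling:

S = [[2, -1],
 [-1, 3]]


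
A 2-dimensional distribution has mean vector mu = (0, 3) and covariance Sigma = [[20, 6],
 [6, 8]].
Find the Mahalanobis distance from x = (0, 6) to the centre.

Step 1 — centre the observation: (x - mu) = (0, 3).

Step 2 — invert Sigma. det(Sigma) = 20·8 - (6)² = 124.
  Sigma^{-1} = (1/det) · [[d, -b], [-b, a]] = [[0.0645, -0.0484],
 [-0.0484, 0.1613]].

Step 3 — form the quadratic (x - mu)^T · Sigma^{-1} · (x - mu):
  Sigma^{-1} · (x - mu) = (-0.1452, 0.4839).
  (x - mu)^T · [Sigma^{-1} · (x - mu)] = (0)·(-0.1452) + (3)·(0.4839) = 1.4516.

Step 4 — take square root: d = √(1.4516) ≈ 1.2048.

d(x, mu) = √(1.4516) ≈ 1.2048


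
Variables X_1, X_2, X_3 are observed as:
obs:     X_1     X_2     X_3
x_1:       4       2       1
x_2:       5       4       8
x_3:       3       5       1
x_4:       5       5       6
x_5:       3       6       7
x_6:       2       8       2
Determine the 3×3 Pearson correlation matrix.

Step 1 — column means:
  mean(X_1) = (4 + 5 + 3 + 5 + 3 + 2) / 6 = 22/6 = 3.6667
  mean(X_2) = (2 + 4 + 5 + 5 + 6 + 8) / 6 = 30/6 = 5
  mean(X_3) = (1 + 8 + 1 + 6 + 7 + 2) / 6 = 25/6 = 4.1667

Step 2 — sample variances and covariances s[i,j] = (1/(n-1)) · Σ_k (x_{k,i} - mean_i) · (x_{k,j} - mean_j), with n-1 = 5:
  s[X_1,X_1] = ((0.3333)·(0.3333) + (1.3333)·(1.3333) + (-0.6667)·(-0.6667) + (1.3333)·(1.3333) + (-0.6667)·(-0.6667) + (-1.6667)·(-1.6667)) / 5 = 7.3333/5 = 1.4667
  s[X_1,X_2] = ((0.3333)·(-3) + (1.3333)·(-1) + (-0.6667)·(0) + (1.3333)·(0) + (-0.6667)·(1) + (-1.6667)·(3)) / 5 = -8/5 = -1.6
  s[X_1,X_3] = ((0.3333)·(-3.1667) + (1.3333)·(3.8333) + (-0.6667)·(-3.1667) + (1.3333)·(1.8333) + (-0.6667)·(2.8333) + (-1.6667)·(-2.1667)) / 5 = 10.3333/5 = 2.0667
  s[X_2,X_2] = ((-3)·(-3) + (-1)·(-1) + (0)·(0) + (0)·(0) + (1)·(1) + (3)·(3)) / 5 = 20/5 = 4
  s[X_2,X_3] = ((-3)·(-3.1667) + (-1)·(3.8333) + (0)·(-3.1667) + (0)·(1.8333) + (1)·(2.8333) + (3)·(-2.1667)) / 5 = 2/5 = 0.4
  s[X_3,X_3] = ((-3.1667)·(-3.1667) + (3.8333)·(3.8333) + (-3.1667)·(-3.1667) + (1.8333)·(1.8333) + (2.8333)·(2.8333) + (-2.1667)·(-2.1667)) / 5 = 50.8333/5 = 10.1667
  Sample standard deviations s_i = √(s[i,i]):
  s(X_1) = √(1.4667) = 1.2111
  s(X_2) = √(4) = 2
  s(X_3) = √(10.1667) = 3.1885

Step 3 — r_{ij} = s_{ij} / (s_i · s_j):
  r[X_1,X_1] = 1 (diagonal).
  r[X_1,X_2] = -1.6 / (1.2111 · 2) = -1.6 / 2.4221 = -0.6606
  r[X_1,X_3] = 2.0667 / (1.2111 · 3.1885) = 2.0667 / 3.8615 = 0.5352
  r[X_2,X_2] = 1 (diagonal).
  r[X_2,X_3] = 0.4 / (2 · 3.1885) = 0.4 / 6.377 = 0.0627
  r[X_3,X_3] = 1 (diagonal).

R is symmetric with unit diagonal. Assembling:

R = [[1, -0.6606, 0.5352],
 [-0.6606, 1, 0.0627],
 [0.5352, 0.0627, 1]]


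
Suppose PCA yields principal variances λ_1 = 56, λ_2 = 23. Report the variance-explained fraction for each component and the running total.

Step 1 — total variance = trace(Sigma) = Σ λ_i = 56 + 23 = 79.

Step 2 — fraction explained by component i = λ_i / Σ λ:
  PC1: 56/79 = 0.7089
  PC2: 23/79 = 0.2911

Step 3 — cumulative fraction after k components = (λ_1 + ... + λ_k) / Σ λ:
  k = 1: 56/79 = 0.7089
  k = 2: (56 + 23)/79 = 79/79 = 1

Summary (fraction, with percent):

explained: PC1 0.7089 (70.89%), PC2 0.2911 (29.11%);  cumulative: 0.7089, 1


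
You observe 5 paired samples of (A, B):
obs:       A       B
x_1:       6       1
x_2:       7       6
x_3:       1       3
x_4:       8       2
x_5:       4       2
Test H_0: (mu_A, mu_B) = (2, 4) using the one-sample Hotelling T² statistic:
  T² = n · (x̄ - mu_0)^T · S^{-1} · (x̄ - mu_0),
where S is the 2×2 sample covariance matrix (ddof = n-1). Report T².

Step 1 — sample mean vector:
  mean(A) = (6 + 7 + 1 + 8 + 4) / 5 = 26/5 = 5.2
  mean(B) = (1 + 6 + 3 + 2 + 2) / 5 = 14/5 = 2.8
  x̄ = (5.2, 2.8),  deviation x̄ - mu_0 = (5.2, 2.8) - (2, 4) = (3.2, -1.2).

Step 2 — sample covariance matrix, S[i,j] = (1/(n-1)) · Σ_k (x_{k,i} - mean_i) · (x_{k,j} - mean_j), divisor n-1 = 4:
  S[A,A] = ((0.8)·(0.8) + (1.8)·(1.8) + (-4.2)·(-4.2) + (2.8)·(2.8) + (-1.2)·(-1.2)) / 4 = 30.8/4 = 7.7
  S[A,B] = ((0.8)·(-1.8) + (1.8)·(3.2) + (-4.2)·(0.2) + (2.8)·(-0.8) + (-1.2)·(-0.8)) / 4 = 2.2/4 = 0.55
  S[B,B] = ((-1.8)·(-1.8) + (3.2)·(3.2) + (0.2)·(0.2) + (-0.8)·(-0.8) + (-0.8)·(-0.8)) / 4 = 14.8/4 = 3.7
  S = [[7.7, 0.55],
 [0.55, 3.7]].

Step 3 — invert S. det(S) = 7.7·3.7 - (0.55)² = 28.1875.
  S^{-1} = (1/det) · [[d, -b], [-b, a]] = [[0.1313, -0.0195],
 [-0.0195, 0.2732]].

Step 4 — quadratic form (x̄ - mu_0)^T · S^{-1} · (x̄ - mu_0):
  S^{-1} · (x̄ - mu_0) = (0.4435, -0.3902),
  (x̄ - mu_0)^T · [...] = (3.2)·(0.4435) + (-1.2)·(-0.3902) = 1.8874.

Step 5 — scale by n: T² = 5 · 1.8874 = 9.4368.

T² ≈ 9.4368


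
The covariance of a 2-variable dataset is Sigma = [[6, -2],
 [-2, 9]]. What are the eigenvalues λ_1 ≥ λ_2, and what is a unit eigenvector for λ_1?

Step 1 — characteristic polynomial of 2×2 Sigma:
  det(Sigma - λI) = λ² - trace · λ + det = 0.
  trace = 6 + 9 = 15, det = 6·9 - (-2)² = 50.
Step 2 — discriminant:
  Δ = trace² - 4·det = 225 - 200 = 25.
Step 3 — eigenvalues:
  λ = (trace ± √Δ)/2 = (15 ± 5)/2,
  λ_1 = 10,  λ_2 = 5.

Step 4 — unit eigenvector for λ_1: solve (Sigma - λ_1 I)v = 0. First row:
  (6 - 10)·v_x + (-2)·v_y = 0, i.e. (-4)·v_x + (-2)·v_y = 0,
  so v ∝ (b, λ_1 - a) = (-2, 4); multiply by -1 so the first entry is positive: u = (2, -4).
  ||u|| = √((2)² + (-4)²) = √(20) ≈ 4.4721,
  v_1 = u/||u|| ≈ (0.4472, -0.8944) (||v_1|| = 1).

λ_1 = 10,  λ_2 = 5;  v_1 ≈ (0.4472, -0.8944)


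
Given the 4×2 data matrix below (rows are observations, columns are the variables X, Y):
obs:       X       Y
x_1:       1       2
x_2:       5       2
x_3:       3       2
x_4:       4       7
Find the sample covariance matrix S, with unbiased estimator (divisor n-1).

Step 1 — column means:
  mean(X) = (1 + 5 + 3 + 4) / 4 = 13/4 = 3.25
  mean(Y) = (2 + 2 + 2 + 7) / 4 = 13/4 = 3.25

Step 2 — sample covariance S[i,j] = (1/(n-1)) · Σ_k (x_{k,i} - mean_i) · (x_{k,j} - mean_j), with n-1 = 3.
  S[X,X] = ((-2.25)·(-2.25) + (1.75)·(1.75) + (-0.25)·(-0.25) + (0.75)·(0.75)) / 3 = 8.75/3 = 2.9167
  S[X,Y] = ((-2.25)·(-1.25) + (1.75)·(-1.25) + (-0.25)·(-1.25) + (0.75)·(3.75)) / 3 = 3.75/3 = 1.25
  S[Y,Y] = ((-1.25)·(-1.25) + (-1.25)·(-1.25) + (-1.25)·(-1.25) + (3.75)·(3.75)) / 3 = 18.75/3 = 6.25

S is symmetric (S[j,i] = S[i,j]). Assembling:

S = [[2.9167, 1.25],
 [1.25, 6.25]]


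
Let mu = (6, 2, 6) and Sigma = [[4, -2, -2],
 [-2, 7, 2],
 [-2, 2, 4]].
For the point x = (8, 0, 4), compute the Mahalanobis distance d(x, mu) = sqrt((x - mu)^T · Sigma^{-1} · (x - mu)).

Step 1 — centre the observation: (x - mu) = (2, -2, -2).

Step 2 — invert Sigma (cofactor / det for 3×3, or solve directly):
  Sigma^{-1} = [[0.3529, 0.0588, 0.1471],
 [0.0588, 0.1765, -0.0588],
 [0.1471, -0.0588, 0.3529]].

Step 3 — form the quadratic (x - mu)^T · Sigma^{-1} · (x - mu):
  Sigma^{-1} · (x - mu) = (0.2941, -0.1176, -0.2941).
  (x - mu)^T · [Sigma^{-1} · (x - mu)] = (2)·(0.2941) + (-2)·(-0.1176) + (-2)·(-0.2941) = 1.4118.

Step 4 — take square root: d = √(1.4118) ≈ 1.1882.

d(x, mu) = √(1.4118) ≈ 1.1882


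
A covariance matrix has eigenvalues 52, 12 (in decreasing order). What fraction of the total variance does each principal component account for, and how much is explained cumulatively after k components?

Step 1 — total variance = trace(Sigma) = Σ λ_i = 52 + 12 = 64.

Step 2 — fraction explained by component i = λ_i / Σ λ:
  PC1: 52/64 = 0.8125
  PC2: 12/64 = 0.1875

Step 3 — cumulative fraction after k components = (λ_1 + ... + λ_k) / Σ λ:
  k = 1: 52/64 = 0.8125
  k = 2: (52 + 12)/64 = 64/64 = 1

Summary (fraction, with percent):

explained: PC1 0.8125 (81.25%), PC2 0.1875 (18.75%);  cumulative: 0.8125, 1


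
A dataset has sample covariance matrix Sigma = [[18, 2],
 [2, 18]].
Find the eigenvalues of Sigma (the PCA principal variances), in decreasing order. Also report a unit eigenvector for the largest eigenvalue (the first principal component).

Step 1 — characteristic polynomial of 2×2 Sigma:
  det(Sigma - λI) = λ² - trace · λ + det = 0.
  trace = 18 + 18 = 36, det = 18·18 - (2)² = 320.
Step 2 — discriminant:
  Δ = trace² - 4·det = 1296 - 1280 = 16.
Step 3 — eigenvalues:
  λ = (trace ± √Δ)/2 = (36 ± 4)/2,
  λ_1 = 20,  λ_2 = 16.

Step 4 — unit eigenvector for λ_1: solve (Sigma - λ_1 I)v = 0. First row:
  (18 - 20)·v_x + (2)·v_y = 0, i.e. (-2)·v_x + (2)·v_y = 0,
  so v ∝ (b, λ_1 - a) = (2, 2) = u.
  ||u|| = √((2)² + (2)²) = √(8) ≈ 2.8284,
  v_1 = u/||u|| ≈ (0.7071, 0.7071) (||v_1|| = 1).

λ_1 = 20,  λ_2 = 16;  v_1 ≈ (0.7071, 0.7071)


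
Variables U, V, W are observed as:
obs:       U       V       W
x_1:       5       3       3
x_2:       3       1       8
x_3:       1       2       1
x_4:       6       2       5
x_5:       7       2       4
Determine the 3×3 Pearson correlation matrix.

Step 1 — column means:
  mean(U) = (5 + 3 + 1 + 6 + 7) / 5 = 22/5 = 4.4
  mean(V) = (3 + 1 + 2 + 2 + 2) / 5 = 10/5 = 2
  mean(W) = (3 + 8 + 1 + 5 + 4) / 5 = 21/5 = 4.2

Step 2 — sample variances and covariances s[i,j] = (1/(n-1)) · Σ_k (x_{k,i} - mean_i) · (x_{k,j} - mean_j), with n-1 = 4:
  s[U,U] = ((0.6)·(0.6) + (-1.4)·(-1.4) + (-3.4)·(-3.4) + (1.6)·(1.6) + (2.6)·(2.6)) / 4 = 23.2/4 = 5.8
  s[U,V] = ((0.6)·(1) + (-1.4)·(-1) + (-3.4)·(0) + (1.6)·(0) + (2.6)·(0)) / 4 = 2/4 = 0.5
  s[U,W] = ((0.6)·(-1.2) + (-1.4)·(3.8) + (-3.4)·(-3.2) + (1.6)·(0.8) + (2.6)·(-0.2)) / 4 = 5.6/4 = 1.4
  s[V,V] = ((1)·(1) + (-1)·(-1) + (0)·(0) + (0)·(0) + (0)·(0)) / 4 = 2/4 = 0.5
  s[V,W] = ((1)·(-1.2) + (-1)·(3.8) + (0)·(-3.2) + (0)·(0.8) + (0)·(-0.2)) / 4 = -5/4 = -1.25
  s[W,W] = ((-1.2)·(-1.2) + (3.8)·(3.8) + (-3.2)·(-3.2) + (0.8)·(0.8) + (-0.2)·(-0.2)) / 4 = 26.8/4 = 6.7
  Sample standard deviations s_i = √(s[i,i]):
  s(U) = √(5.8) = 2.4083
  s(V) = √(0.5) = 0.7071
  s(W) = √(6.7) = 2.5884

Step 3 — r_{ij} = s_{ij} / (s_i · s_j):
  r[U,U] = 1 (diagonal).
  r[U,V] = 0.5 / (2.4083 · 0.7071) = 0.5 / 1.7029 = 0.2936
  r[U,W] = 1.4 / (2.4083 · 2.5884) = 1.4 / 6.2338 = 0.2246
  r[V,V] = 1 (diagonal).
  r[V,W] = -1.25 / (0.7071 · 2.5884) = -1.25 / 1.8303 = -0.6829
  r[W,W] = 1 (diagonal).

R is symmetric with unit diagonal. Assembling:

R = [[1, 0.2936, 0.2246],
 [0.2936, 1, -0.6829],
 [0.2246, -0.6829, 1]]


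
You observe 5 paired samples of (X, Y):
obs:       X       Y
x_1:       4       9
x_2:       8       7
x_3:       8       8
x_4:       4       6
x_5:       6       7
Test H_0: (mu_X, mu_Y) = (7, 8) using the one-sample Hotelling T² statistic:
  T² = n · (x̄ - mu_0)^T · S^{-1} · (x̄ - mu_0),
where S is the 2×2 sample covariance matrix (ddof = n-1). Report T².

Step 1 — sample mean vector:
  mean(X) = (4 + 8 + 8 + 4 + 6) / 5 = 30/5 = 6
  mean(Y) = (9 + 7 + 8 + 6 + 7) / 5 = 37/5 = 7.4
  x̄ = (6, 7.4),  deviation x̄ - mu_0 = (6, 7.4) - (7, 8) = (-1, -0.6).

Step 2 — sample covariance matrix, S[i,j] = (1/(n-1)) · Σ_k (x_{k,i} - mean_i) · (x_{k,j} - mean_j), divisor n-1 = 4:
  S[X,X] = ((-2)·(-2) + (2)·(2) + (2)·(2) + (-2)·(-2) + (0)·(0)) / 4 = 16/4 = 4
  S[X,Y] = ((-2)·(1.6) + (2)·(-0.4) + (2)·(0.6) + (-2)·(-1.4) + (0)·(-0.4)) / 4 = 0/4 = 0
  S[Y,Y] = ((1.6)·(1.6) + (-0.4)·(-0.4) + (0.6)·(0.6) + (-1.4)·(-1.4) + (-0.4)·(-0.4)) / 4 = 5.2/4 = 1.3
  S = [[4, 0],
 [0, 1.3]].

Step 3 — invert S. det(S) = 4·1.3 - (0)² = 5.2.
  S^{-1} = (1/det) · [[d, -b], [-b, a]] = [[0.25, 0],
 [0, 0.7692]].

Step 4 — quadratic form (x̄ - mu_0)^T · S^{-1} · (x̄ - mu_0):
  S^{-1} · (x̄ - mu_0) = (-0.25, -0.4615),
  (x̄ - mu_0)^T · [...] = (-1)·(-0.25) + (-0.6)·(-0.4615) = 0.5269.

Step 5 — scale by n: T² = 5 · 0.5269 = 2.6346.

T² ≈ 2.6346


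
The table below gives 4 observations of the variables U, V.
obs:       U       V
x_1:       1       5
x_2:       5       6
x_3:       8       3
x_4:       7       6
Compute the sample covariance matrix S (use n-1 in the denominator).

Step 1 — column means:
  mean(U) = (1 + 5 + 8 + 7) / 4 = 21/4 = 5.25
  mean(V) = (5 + 6 + 3 + 6) / 4 = 20/4 = 5

Step 2 — sample covariance S[i,j] = (1/(n-1)) · Σ_k (x_{k,i} - mean_i) · (x_{k,j} - mean_j), with n-1 = 3.
  S[U,U] = ((-4.25)·(-4.25) + (-0.25)·(-0.25) + (2.75)·(2.75) + (1.75)·(1.75)) / 3 = 28.75/3 = 9.5833
  S[U,V] = ((-4.25)·(0) + (-0.25)·(1) + (2.75)·(-2) + (1.75)·(1)) / 3 = -4/3 = -1.3333
  S[V,V] = ((0)·(0) + (1)·(1) + (-2)·(-2) + (1)·(1)) / 3 = 6/3 = 2

S is symmetric (S[j,i] = S[i,j]). Assembling:

S = [[9.5833, -1.3333],
 [-1.3333, 2]]


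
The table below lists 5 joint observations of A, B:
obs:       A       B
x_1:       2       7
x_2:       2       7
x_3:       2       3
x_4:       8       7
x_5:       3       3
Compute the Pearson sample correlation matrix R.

Step 1 — column means:
  mean(A) = (2 + 2 + 2 + 8 + 3) / 5 = 17/5 = 3.4
  mean(B) = (7 + 7 + 3 + 7 + 3) / 5 = 27/5 = 5.4

Step 2 — sample variances and covariances s[i,j] = (1/(n-1)) · Σ_k (x_{k,i} - mean_i) · (x_{k,j} - mean_j), with n-1 = 4:
  s[A,A] = ((-1.4)·(-1.4) + (-1.4)·(-1.4) + (-1.4)·(-1.4) + (4.6)·(4.6) + (-0.4)·(-0.4)) / 4 = 27.2/4 = 6.8
  s[A,B] = ((-1.4)·(1.6) + (-1.4)·(1.6) + (-1.4)·(-2.4) + (4.6)·(1.6) + (-0.4)·(-2.4)) / 4 = 7.2/4 = 1.8
  s[B,B] = ((1.6)·(1.6) + (1.6)·(1.6) + (-2.4)·(-2.4) + (1.6)·(1.6) + (-2.4)·(-2.4)) / 4 = 19.2/4 = 4.8
  Sample standard deviations s_i = √(s[i,i]):
  s(A) = √(6.8) = 2.6077
  s(B) = √(4.8) = 2.1909

Step 3 — r_{ij} = s_{ij} / (s_i · s_j):
  r[A,A] = 1 (diagonal).
  r[A,B] = 1.8 / (2.6077 · 2.1909) = 1.8 / 5.7131 = 0.3151
  r[B,B] = 1 (diagonal).

R is symmetric with unit diagonal. Assembling:

R = [[1, 0.3151],
 [0.3151, 1]]


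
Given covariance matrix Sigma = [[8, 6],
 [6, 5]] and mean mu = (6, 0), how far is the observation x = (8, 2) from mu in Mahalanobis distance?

Step 1 — centre the observation: (x - mu) = (2, 2).

Step 2 — invert Sigma. det(Sigma) = 8·5 - (6)² = 4.
  Sigma^{-1} = (1/det) · [[d, -b], [-b, a]] = [[1.25, -1.5],
 [-1.5, 2]].

Step 3 — form the quadratic (x - mu)^T · Sigma^{-1} · (x - mu):
  Sigma^{-1} · (x - mu) = (-0.5, 1).
  (x - mu)^T · [Sigma^{-1} · (x - mu)] = (2)·(-0.5) + (2)·(1) = 1.

Step 4 — take square root: d = √(1) ≈ 1.

d(x, mu) = √(1) ≈ 1


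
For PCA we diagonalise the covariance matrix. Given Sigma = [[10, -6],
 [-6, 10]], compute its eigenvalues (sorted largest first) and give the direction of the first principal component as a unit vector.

Step 1 — characteristic polynomial of 2×2 Sigma:
  det(Sigma - λI) = λ² - trace · λ + det = 0.
  trace = 10 + 10 = 20, det = 10·10 - (-6)² = 64.
Step 2 — discriminant:
  Δ = trace² - 4·det = 400 - 256 = 144.
Step 3 — eigenvalues:
  λ = (trace ± √Δ)/2 = (20 ± 12)/2,
  λ_1 = 16,  λ_2 = 4.

Step 4 — unit eigenvector for λ_1: solve (Sigma - λ_1 I)v = 0. First row:
  (10 - 16)·v_x + (-6)·v_y = 0, i.e. (-6)·v_x + (-6)·v_y = 0,
  so v ∝ (b, λ_1 - a) = (-6, 6); multiply by -1 so the first entry is positive: u = (6, -6).
  ||u|| = √((6)² + (-6)²) = √(72) ≈ 8.4853,
  v_1 = u/||u|| ≈ (0.7071, -0.7071) (||v_1|| = 1).

λ_1 = 16,  λ_2 = 4;  v_1 ≈ (0.7071, -0.7071)


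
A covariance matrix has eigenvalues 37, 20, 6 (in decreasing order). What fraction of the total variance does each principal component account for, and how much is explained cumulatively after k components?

Step 1 — total variance = trace(Sigma) = Σ λ_i = 37 + 20 + 6 = 63.

Step 2 — fraction explained by component i = λ_i / Σ λ:
  PC1: 37/63 = 0.5873
  PC2: 20/63 = 0.3175
  PC3: 6/63 = 0.0952

Step 3 — cumulative fraction after k components = (λ_1 + ... + λ_k) / Σ λ:
  k = 1: 37/63 = 0.5873
  k = 2: (37 + 20)/63 = 57/63 = 0.9048
  k = 3: (37 + 20 + 6)/63 = 63/63 = 1

Summary (fraction, with percent):

explained: PC1 0.5873 (58.73%), PC2 0.3175 (31.75%), PC3 0.0952 (9.52%);  cumulative: 0.5873, 0.9048, 1


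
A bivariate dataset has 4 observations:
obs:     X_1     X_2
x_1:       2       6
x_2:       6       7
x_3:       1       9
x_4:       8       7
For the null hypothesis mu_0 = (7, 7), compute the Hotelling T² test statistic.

Step 1 — sample mean vector:
  mean(X_1) = (2 + 6 + 1 + 8) / 4 = 17/4 = 4.25
  mean(X_2) = (6 + 7 + 9 + 7) / 4 = 29/4 = 7.25
  x̄ = (4.25, 7.25),  deviation x̄ - mu_0 = (4.25, 7.25) - (7, 7) = (-2.75, 0.25).

Step 2 — sample covariance matrix, S[i,j] = (1/(n-1)) · Σ_k (x_{k,i} - mean_i) · (x_{k,j} - mean_j), divisor n-1 = 3:
  S[X_1,X_1] = ((-2.25)·(-2.25) + (1.75)·(1.75) + (-3.25)·(-3.25) + (3.75)·(3.75)) / 3 = 32.75/3 = 10.9167
  S[X_1,X_2] = ((-2.25)·(-1.25) + (1.75)·(-0.25) + (-3.25)·(1.75) + (3.75)·(-0.25)) / 3 = -4.25/3 = -1.4167
  S[X_2,X_2] = ((-1.25)·(-1.25) + (-0.25)·(-0.25) + (1.75)·(1.75) + (-0.25)·(-0.25)) / 3 = 4.75/3 = 1.5833
  S = [[10.9167, -1.4167],
 [-1.4167, 1.5833]].

Step 3 — invert S. det(S) = 10.9167·1.5833 - (-1.4167)² = 15.2778.
  S^{-1} = (1/det) · [[d, -b], [-b, a]] = [[0.1036, 0.0927],
 [0.0927, 0.7145]].

Step 4 — quadratic form (x̄ - mu_0)^T · S^{-1} · (x̄ - mu_0):
  S^{-1} · (x̄ - mu_0) = (-0.2618, -0.0764),
  (x̄ - mu_0)^T · [...] = (-2.75)·(-0.2618) + (0.25)·(-0.0764) = 0.7009.

Step 5 — scale by n: T² = 4 · 0.7009 = 2.8036.

T² ≈ 2.8036


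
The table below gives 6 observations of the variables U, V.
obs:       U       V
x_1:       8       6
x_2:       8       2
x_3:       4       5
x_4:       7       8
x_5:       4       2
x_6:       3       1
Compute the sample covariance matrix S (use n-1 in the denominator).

Step 1 — column means:
  mean(U) = (8 + 8 + 4 + 7 + 4 + 3) / 6 = 34/6 = 5.6667
  mean(V) = (6 + 2 + 5 + 8 + 2 + 1) / 6 = 24/6 = 4

Step 2 — sample covariance S[i,j] = (1/(n-1)) · Σ_k (x_{k,i} - mean_i) · (x_{k,j} - mean_j), with n-1 = 5.
  S[U,U] = ((2.3333)·(2.3333) + (2.3333)·(2.3333) + (-1.6667)·(-1.6667) + (1.3333)·(1.3333) + (-1.6667)·(-1.6667) + (-2.6667)·(-2.6667)) / 5 = 25.3333/5 = 5.0667
  S[U,V] = ((2.3333)·(2) + (2.3333)·(-2) + (-1.6667)·(1) + (1.3333)·(4) + (-1.6667)·(-2) + (-2.6667)·(-3)) / 5 = 15/5 = 3
  S[V,V] = ((2)·(2) + (-2)·(-2) + (1)·(1) + (4)·(4) + (-2)·(-2) + (-3)·(-3)) / 5 = 38/5 = 7.6

S is symmetric (S[j,i] = S[i,j]). Assembling:

S = [[5.0667, 3],
 [3, 7.6]]


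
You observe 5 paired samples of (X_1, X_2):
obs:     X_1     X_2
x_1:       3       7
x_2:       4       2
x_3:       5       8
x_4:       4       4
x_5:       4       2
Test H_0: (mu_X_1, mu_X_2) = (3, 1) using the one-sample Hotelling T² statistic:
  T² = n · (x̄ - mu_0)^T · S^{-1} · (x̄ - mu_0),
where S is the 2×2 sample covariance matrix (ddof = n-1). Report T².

Step 1 — sample mean vector:
  mean(X_1) = (3 + 4 + 5 + 4 + 4) / 5 = 20/5 = 4
  mean(X_2) = (7 + 2 + 8 + 4 + 2) / 5 = 23/5 = 4.6
  x̄ = (4, 4.6),  deviation x̄ - mu_0 = (4, 4.6) - (3, 1) = (1, 3.6).

Step 2 — sample covariance matrix, S[i,j] = (1/(n-1)) · Σ_k (x_{k,i} - mean_i) · (x_{k,j} - mean_j), divisor n-1 = 4:
  S[X_1,X_1] = ((-1)·(-1) + (0)·(0) + (1)·(1) + (0)·(0) + (0)·(0)) / 4 = 2/4 = 0.5
  S[X_1,X_2] = ((-1)·(2.4) + (0)·(-2.6) + (1)·(3.4) + (0)·(-0.6) + (0)·(-2.6)) / 4 = 1/4 = 0.25
  S[X_2,X_2] = ((2.4)·(2.4) + (-2.6)·(-2.6) + (3.4)·(3.4) + (-0.6)·(-0.6) + (-2.6)·(-2.6)) / 4 = 31.2/4 = 7.8
  S = [[0.5, 0.25],
 [0.25, 7.8]].

Step 3 — invert S. det(S) = 0.5·7.8 - (0.25)² = 3.8375.
  S^{-1} = (1/det) · [[d, -b], [-b, a]] = [[2.0326, -0.0651],
 [-0.0651, 0.1303]].

Step 4 — quadratic form (x̄ - mu_0)^T · S^{-1} · (x̄ - mu_0):
  S^{-1} · (x̄ - mu_0) = (1.798, 0.4039),
  (x̄ - mu_0)^T · [...] = (1)·(1.798) + (3.6)·(0.4039) = 3.2521.

Step 5 — scale by n: T² = 5 · 3.2521 = 16.2606.

T² ≈ 16.2606


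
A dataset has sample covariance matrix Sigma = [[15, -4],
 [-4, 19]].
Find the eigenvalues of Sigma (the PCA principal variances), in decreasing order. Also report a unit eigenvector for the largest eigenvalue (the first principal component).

Step 1 — characteristic polynomial of 2×2 Sigma:
  det(Sigma - λI) = λ² - trace · λ + det = 0.
  trace = 15 + 19 = 34, det = 15·19 - (-4)² = 269.
Step 2 — discriminant:
  Δ = trace² - 4·det = 1156 - 1076 = 80.
Step 3 — eigenvalues:
  λ = (trace ± √Δ)/2 = (34 ± 8.9443)/2,
  λ_1 = 21.4721,  λ_2 = 12.5279.

Step 4 — unit eigenvector for λ_1: solve (Sigma - λ_1 I)v = 0. First row:
  (15 - 21.4721)·v_x + (-4)·v_y = 0, i.e. (-6.4721)·v_x + (-4)·v_y = 0,
  so v ∝ (b, λ_1 - a) = (-4, 6.4721); multiply by -1 so the first entry is positive: u = (4, -6.4721).
  ||u|| = √((4)² + (-6.4721)²) = √(57.8885) ≈ 7.6085,
  v_1 = u/||u|| ≈ (0.5257, -0.8507) (||v_1|| = 1).

λ_1 = 21.4721,  λ_2 = 12.5279;  v_1 ≈ (0.5257, -0.8507)


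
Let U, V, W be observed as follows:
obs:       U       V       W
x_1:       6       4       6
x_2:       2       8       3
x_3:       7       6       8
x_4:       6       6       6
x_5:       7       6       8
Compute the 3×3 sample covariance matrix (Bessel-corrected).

Step 1 — column means:
  mean(U) = (6 + 2 + 7 + 6 + 7) / 5 = 28/5 = 5.6
  mean(V) = (4 + 8 + 6 + 6 + 6) / 5 = 30/5 = 6
  mean(W) = (6 + 3 + 8 + 6 + 8) / 5 = 31/5 = 6.2

Step 2 — sample covariance S[i,j] = (1/(n-1)) · Σ_k (x_{k,i} - mean_i) · (x_{k,j} - mean_j), with n-1 = 4.
  S[U,U] = ((0.4)·(0.4) + (-3.6)·(-3.6) + (1.4)·(1.4) + (0.4)·(0.4) + (1.4)·(1.4)) / 4 = 17.2/4 = 4.3
  S[U,V] = ((0.4)·(-2) + (-3.6)·(2) + (1.4)·(0) + (0.4)·(0) + (1.4)·(0)) / 4 = -8/4 = -2
  S[U,W] = ((0.4)·(-0.2) + (-3.6)·(-3.2) + (1.4)·(1.8) + (0.4)·(-0.2) + (1.4)·(1.8)) / 4 = 16.4/4 = 4.1
  S[V,V] = ((-2)·(-2) + (2)·(2) + (0)·(0) + (0)·(0) + (0)·(0)) / 4 = 8/4 = 2
  S[V,W] = ((-2)·(-0.2) + (2)·(-3.2) + (0)·(1.8) + (0)·(-0.2) + (0)·(1.8)) / 4 = -6/4 = -1.5
  S[W,W] = ((-0.2)·(-0.2) + (-3.2)·(-3.2) + (1.8)·(1.8) + (-0.2)·(-0.2) + (1.8)·(1.8)) / 4 = 16.8/4 = 4.2

S is symmetric (S[j,i] = S[i,j]). Assembling:

S = [[4.3, -2, 4.1],
 [-2, 2, -1.5],
 [4.1, -1.5, 4.2]]


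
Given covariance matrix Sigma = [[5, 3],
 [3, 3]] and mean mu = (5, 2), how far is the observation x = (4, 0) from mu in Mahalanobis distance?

Step 1 — centre the observation: (x - mu) = (-1, -2).

Step 2 — invert Sigma. det(Sigma) = 5·3 - (3)² = 6.
  Sigma^{-1} = (1/det) · [[d, -b], [-b, a]] = [[0.5, -0.5],
 [-0.5, 0.8333]].

Step 3 — form the quadratic (x - mu)^T · Sigma^{-1} · (x - mu):
  Sigma^{-1} · (x - mu) = (0.5, -1.1667).
  (x - mu)^T · [Sigma^{-1} · (x - mu)] = (-1)·(0.5) + (-2)·(-1.1667) = 1.8333.

Step 4 — take square root: d = √(1.8333) ≈ 1.354.

d(x, mu) = √(1.8333) ≈ 1.354


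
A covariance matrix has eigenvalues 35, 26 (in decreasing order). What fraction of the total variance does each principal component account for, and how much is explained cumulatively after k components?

Step 1 — total variance = trace(Sigma) = Σ λ_i = 35 + 26 = 61.

Step 2 — fraction explained by component i = λ_i / Σ λ:
  PC1: 35/61 = 0.5738
  PC2: 26/61 = 0.4262

Step 3 — cumulative fraction after k components = (λ_1 + ... + λ_k) / Σ λ:
  k = 1: 35/61 = 0.5738
  k = 2: (35 + 26)/61 = 61/61 = 1

Summary (fraction, with percent):

explained: PC1 0.5738 (57.38%), PC2 0.4262 (42.62%);  cumulative: 0.5738, 1


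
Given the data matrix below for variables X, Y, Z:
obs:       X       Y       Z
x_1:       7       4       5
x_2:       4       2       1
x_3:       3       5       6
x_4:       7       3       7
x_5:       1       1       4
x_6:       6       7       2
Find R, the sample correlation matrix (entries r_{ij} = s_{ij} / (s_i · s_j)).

Step 1 — column means:
  mean(X) = (7 + 4 + 3 + 7 + 1 + 6) / 6 = 28/6 = 4.6667
  mean(Y) = (4 + 2 + 5 + 3 + 1 + 7) / 6 = 22/6 = 3.6667
  mean(Z) = (5 + 1 + 6 + 7 + 4 + 2) / 6 = 25/6 = 4.1667

Step 2 — sample variances and covariances s[i,j] = (1/(n-1)) · Σ_k (x_{k,i} - mean_i) · (x_{k,j} - mean_j), with n-1 = 5:
  s[X,X] = ((2.3333)·(2.3333) + (-0.6667)·(-0.6667) + (-1.6667)·(-1.6667) + (2.3333)·(2.3333) + (-3.6667)·(-3.6667) + (1.3333)·(1.3333)) / 5 = 29.3333/5 = 5.8667
  s[X,Y] = ((2.3333)·(0.3333) + (-0.6667)·(-1.6667) + (-1.6667)·(1.3333) + (2.3333)·(-0.6667) + (-3.6667)·(-2.6667) + (1.3333)·(3.3333)) / 5 = 12.3333/5 = 2.4667
  s[X,Z] = ((2.3333)·(0.8333) + (-0.6667)·(-3.1667) + (-1.6667)·(1.8333) + (2.3333)·(2.8333) + (-3.6667)·(-0.1667) + (1.3333)·(-2.1667)) / 5 = 5.3333/5 = 1.0667
  s[Y,Y] = ((0.3333)·(0.3333) + (-1.6667)·(-1.6667) + (1.3333)·(1.3333) + (-0.6667)·(-0.6667) + (-2.6667)·(-2.6667) + (3.3333)·(3.3333)) / 5 = 23.3333/5 = 4.6667
  s[Y,Z] = ((0.3333)·(0.8333) + (-1.6667)·(-3.1667) + (1.3333)·(1.8333) + (-0.6667)·(2.8333) + (-2.6667)·(-0.1667) + (3.3333)·(-2.1667)) / 5 = -0.6667/5 = -0.1333
  s[Z,Z] = ((0.8333)·(0.8333) + (-3.1667)·(-3.1667) + (1.8333)·(1.8333) + (2.8333)·(2.8333) + (-0.1667)·(-0.1667) + (-2.1667)·(-2.1667)) / 5 = 26.8333/5 = 5.3667
  Sample standard deviations s_i = √(s[i,i]):
  s(X) = √(5.8667) = 2.4221
  s(Y) = √(4.6667) = 2.1602
  s(Z) = √(5.3667) = 2.3166

Step 3 — r_{ij} = s_{ij} / (s_i · s_j):
  r[X,X] = 1 (diagonal).
  r[X,Y] = 2.4667 / (2.4221 · 2.1602) = 2.4667 / 5.2324 = 0.4714
  r[X,Z] = 1.0667 / (2.4221 · 2.3166) = 1.0667 / 5.6111 = 0.1901
  r[Y,Y] = 1 (diagonal).
  r[Y,Z] = -0.1333 / (2.1602 · 2.3166) = -0.1333 / 5.0044 = -0.0266
  r[Z,Z] = 1 (diagonal).

R is symmetric with unit diagonal. Assembling:

R = [[1, 0.4714, 0.1901],
 [0.4714, 1, -0.0266],
 [0.1901, -0.0266, 1]]


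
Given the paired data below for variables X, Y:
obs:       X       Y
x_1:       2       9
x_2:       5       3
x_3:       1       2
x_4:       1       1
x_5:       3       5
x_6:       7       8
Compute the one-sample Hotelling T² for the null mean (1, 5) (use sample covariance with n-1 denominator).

Step 1 — sample mean vector:
  mean(X) = (2 + 5 + 1 + 1 + 3 + 7) / 6 = 19/6 = 3.1667
  mean(Y) = (9 + 3 + 2 + 1 + 5 + 8) / 6 = 28/6 = 4.6667
  x̄ = (3.1667, 4.6667),  deviation x̄ - mu_0 = (3.1667, 4.6667) - (1, 5) = (2.1667, -0.3333).

Step 2 — sample covariance matrix, S[i,j] = (1/(n-1)) · Σ_k (x_{k,i} - mean_i) · (x_{k,j} - mean_j), divisor n-1 = 5:
  S[X,X] = ((-1.1667)·(-1.1667) + (1.8333)·(1.8333) + (-2.1667)·(-2.1667) + (-2.1667)·(-2.1667) + (-0.1667)·(-0.1667) + (3.8333)·(3.8333)) / 5 = 28.8333/5 = 5.7667
  S[X,Y] = ((-1.1667)·(4.3333) + (1.8333)·(-1.6667) + (-2.1667)·(-2.6667) + (-2.1667)·(-3.6667) + (-0.1667)·(0.3333) + (3.8333)·(3.3333)) / 5 = 18.3333/5 = 3.6667
  S[Y,Y] = ((4.3333)·(4.3333) + (-1.6667)·(-1.6667) + (-2.6667)·(-2.6667) + (-3.6667)·(-3.6667) + (0.3333)·(0.3333) + (3.3333)·(3.3333)) / 5 = 53.3333/5 = 10.6667
  S = [[5.7667, 3.6667],
 [3.6667, 10.6667]].

Step 3 — invert S. det(S) = 5.7667·10.6667 - (3.6667)² = 48.0667.
  S^{-1} = (1/det) · [[d, -b], [-b, a]] = [[0.2219, -0.0763],
 [-0.0763, 0.12]].

Step 4 — quadratic form (x̄ - mu_0)^T · S^{-1} · (x̄ - mu_0):
  S^{-1} · (x̄ - mu_0) = (0.5062, -0.2053),
  (x̄ - mu_0)^T · [...] = (2.1667)·(0.5062) + (-0.3333)·(-0.2053) = 1.1653.

Step 5 — scale by n: T² = 6 · 1.1653 = 6.9917.

T² ≈ 6.9917


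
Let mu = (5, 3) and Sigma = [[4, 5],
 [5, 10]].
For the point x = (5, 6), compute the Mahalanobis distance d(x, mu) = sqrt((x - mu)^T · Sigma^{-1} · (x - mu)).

Step 1 — centre the observation: (x - mu) = (0, 3).

Step 2 — invert Sigma. det(Sigma) = 4·10 - (5)² = 15.
  Sigma^{-1} = (1/det) · [[d, -b], [-b, a]] = [[0.6667, -0.3333],
 [-0.3333, 0.2667]].

Step 3 — form the quadratic (x - mu)^T · Sigma^{-1} · (x - mu):
  Sigma^{-1} · (x - mu) = (-1, 0.8).
  (x - mu)^T · [Sigma^{-1} · (x - mu)] = (0)·(-1) + (3)·(0.8) = 2.4.

Step 4 — take square root: d = √(2.4) ≈ 1.5492.

d(x, mu) = √(2.4) ≈ 1.5492


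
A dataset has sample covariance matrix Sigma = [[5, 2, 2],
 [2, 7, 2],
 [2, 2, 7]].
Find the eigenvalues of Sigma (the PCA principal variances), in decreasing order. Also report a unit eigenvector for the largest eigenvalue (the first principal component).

Step 1 — characteristic polynomial p(λ) = det(λI - Sigma) = λ³ - tr·λ² + c_1·λ - det, where tr = trace, c_1 = sum of the principal 2×2 minors, det = det(Sigma):
  tr = 5 + 7 + 7 = 19,
  c_1 = (5·7 - (2)²) + (5·7 - (2)²) + (7·7 - (2)²) = 31 + 31 + 45 = 107,
  det = 5·(7·7 - (2)²) - (2)·((2)·7 - (2)·(2)) + (2)·((2)·(2) - 7·(2)) = 5·(45) - (2)·(10) + (2)·(-10) = 185.
  So p(λ) = λ³ - 19λ² + 107λ - 185.
Step 2 — look for an integer root (rational root theorem: any rational root is an integer divisor of 185). Testing λ = 5:
  p(5) = 125 - 475 + 535 - 185 = 0  ✓
  Dividing out (λ - 5): p(λ) = (λ - 5)(λ² - 14λ + 37).
Step 3 — remaining eigenvalues from the quadratic λ² - 14λ + 37 = 0:
  Δ = 14² - 4·37 = 196 - 148 = 48,  λ = (14 ± √48)/2 = (14 ± 6.9282)/2 ≈ 10.4641 or 3.5359.
  Sorted: λ_1 = 10.4641,  λ_2 = 5,  λ_3 = 3.5359  (check: sum = 19 = tr ✓).

Step 4 — unit eigenvector for λ_1 ≈ 10.4641: v spans the null space of (Sigma - λ_1 I), whose rows are
  r_1 = (-5.4641, 2, 2),  r_2 = (2, -3.4641, 2),  r_3 = (2, 2, -3.4641).
  v is orthogonal to every row, so take v ∝ r_1 × r_2 = ((2)·(2) - (2)·(-3.4641), (2)·(2) - (-5.4641)·(2), (-5.4641)·(-3.4641) - (2)·(2)) ≈ (10.9282, 14.9282, 14.9282).
  Let u = (10.9282, 14.9282, 14.9282).
  ||u|| = √((10.9282)² + (14.9282)² + (14.9282)²) = √(565.1281) ≈ 23.7724,  v_1 = u/||u|| ≈ (0.4597, 0.628, 0.628) (||v_1|| = 1).

λ_1 = 10.4641,  λ_2 = 5,  λ_3 = 3.5359;  v_1 ≈ (0.4597, 0.628, 0.628)


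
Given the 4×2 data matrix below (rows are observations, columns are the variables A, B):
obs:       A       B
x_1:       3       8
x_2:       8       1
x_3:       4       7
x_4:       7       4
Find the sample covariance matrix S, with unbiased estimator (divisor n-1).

Step 1 — column means:
  mean(A) = (3 + 8 + 4 + 7) / 4 = 22/4 = 5.5
  mean(B) = (8 + 1 + 7 + 4) / 4 = 20/4 = 5

Step 2 — sample covariance S[i,j] = (1/(n-1)) · Σ_k (x_{k,i} - mean_i) · (x_{k,j} - mean_j), with n-1 = 3.
  S[A,A] = ((-2.5)·(-2.5) + (2.5)·(2.5) + (-1.5)·(-1.5) + (1.5)·(1.5)) / 3 = 17/3 = 5.6667
  S[A,B] = ((-2.5)·(3) + (2.5)·(-4) + (-1.5)·(2) + (1.5)·(-1)) / 3 = -22/3 = -7.3333
  S[B,B] = ((3)·(3) + (-4)·(-4) + (2)·(2) + (-1)·(-1)) / 3 = 30/3 = 10

S is symmetric (S[j,i] = S[i,j]). Assembling:

S = [[5.6667, -7.3333],
 [-7.3333, 10]]


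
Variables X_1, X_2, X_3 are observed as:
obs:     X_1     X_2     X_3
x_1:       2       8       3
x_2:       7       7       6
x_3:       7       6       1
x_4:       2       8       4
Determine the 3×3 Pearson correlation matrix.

Step 1 — column means:
  mean(X_1) = (2 + 7 + 7 + 2) / 4 = 18/4 = 4.5
  mean(X_2) = (8 + 7 + 6 + 8) / 4 = 29/4 = 7.25
  mean(X_3) = (3 + 6 + 1 + 4) / 4 = 14/4 = 3.5

Step 2 — sample variances and covariances s[i,j] = (1/(n-1)) · Σ_k (x_{k,i} - mean_i) · (x_{k,j} - mean_j), with n-1 = 3:
  s[X_1,X_1] = ((-2.5)·(-2.5) + (2.5)·(2.5) + (2.5)·(2.5) + (-2.5)·(-2.5)) / 3 = 25/3 = 8.3333
  s[X_1,X_2] = ((-2.5)·(0.75) + (2.5)·(-0.25) + (2.5)·(-1.25) + (-2.5)·(0.75)) / 3 = -7.5/3 = -2.5
  s[X_1,X_3] = ((-2.5)·(-0.5) + (2.5)·(2.5) + (2.5)·(-2.5) + (-2.5)·(0.5)) / 3 = 0/3 = 0
  s[X_2,X_2] = ((0.75)·(0.75) + (-0.25)·(-0.25) + (-1.25)·(-1.25) + (0.75)·(0.75)) / 3 = 2.75/3 = 0.9167
  s[X_2,X_3] = ((0.75)·(-0.5) + (-0.25)·(2.5) + (-1.25)·(-2.5) + (0.75)·(0.5)) / 3 = 2.5/3 = 0.8333
  s[X_3,X_3] = ((-0.5)·(-0.5) + (2.5)·(2.5) + (-2.5)·(-2.5) + (0.5)·(0.5)) / 3 = 13/3 = 4.3333
  Sample standard deviations s_i = √(s[i,i]):
  s(X_1) = √(8.3333) = 2.8868
  s(X_2) = √(0.9167) = 0.9574
  s(X_3) = √(4.3333) = 2.0817

Step 3 — r_{ij} = s_{ij} / (s_i · s_j):
  r[X_1,X_1] = 1 (diagonal).
  r[X_1,X_2] = -2.5 / (2.8868 · 0.9574) = -2.5 / 2.7639 = -0.9045
  r[X_1,X_3] = 0 / (2.8868 · 2.0817) = 0 / 6.0093 = 0
  r[X_2,X_2] = 1 (diagonal).
  r[X_2,X_3] = 0.8333 / (0.9574 · 2.0817) = 0.8333 / 1.993 = 0.4181
  r[X_3,X_3] = 1 (diagonal).

R is symmetric with unit diagonal. Assembling:

R = [[1, -0.9045, 0],
 [-0.9045, 1, 0.4181],
 [0, 0.4181, 1]]


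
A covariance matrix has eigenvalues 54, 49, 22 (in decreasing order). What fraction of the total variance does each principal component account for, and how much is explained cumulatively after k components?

Step 1 — total variance = trace(Sigma) = Σ λ_i = 54 + 49 + 22 = 125.

Step 2 — fraction explained by component i = λ_i / Σ λ:
  PC1: 54/125 = 0.432
  PC2: 49/125 = 0.392
  PC3: 22/125 = 0.176

Step 3 — cumulative fraction after k components = (λ_1 + ... + λ_k) / Σ λ:
  k = 1: 54/125 = 0.432
  k = 2: (54 + 49)/125 = 103/125 = 0.824
  k = 3: (54 + 49 + 22)/125 = 125/125 = 1

Summary (fraction, with percent):

explained: PC1 0.432 (43.2%), PC2 0.392 (39.2%), PC3 0.176 (17.6%);  cumulative: 0.432, 0.824, 1


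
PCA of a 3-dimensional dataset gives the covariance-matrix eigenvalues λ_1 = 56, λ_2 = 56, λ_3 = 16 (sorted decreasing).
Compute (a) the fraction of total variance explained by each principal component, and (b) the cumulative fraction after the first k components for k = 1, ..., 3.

Step 1 — total variance = trace(Sigma) = Σ λ_i = 56 + 56 + 16 = 128.

Step 2 — fraction explained by component i = λ_i / Σ λ:
  PC1: 56/128 = 0.4375
  PC2: 56/128 = 0.4375
  PC3: 16/128 = 0.125

Step 3 — cumulative fraction after k components = (λ_1 + ... + λ_k) / Σ λ:
  k = 1: 56/128 = 0.4375
  k = 2: (56 + 56)/128 = 112/128 = 0.875
  k = 3: (56 + 56 + 16)/128 = 128/128 = 1

Summary (fraction, with percent):

explained: PC1 0.4375 (43.75%), PC2 0.4375 (43.75%), PC3 0.125 (12.5%);  cumulative: 0.4375, 0.875, 1


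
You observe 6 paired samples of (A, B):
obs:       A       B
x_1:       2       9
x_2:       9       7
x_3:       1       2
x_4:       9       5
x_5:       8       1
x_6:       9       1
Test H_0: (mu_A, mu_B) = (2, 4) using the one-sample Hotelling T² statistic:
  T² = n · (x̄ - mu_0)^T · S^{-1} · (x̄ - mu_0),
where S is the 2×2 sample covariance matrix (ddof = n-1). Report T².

Step 1 — sample mean vector:
  mean(A) = (2 + 9 + 1 + 9 + 8 + 9) / 6 = 38/6 = 6.3333
  mean(B) = (9 + 7 + 2 + 5 + 1 + 1) / 6 = 25/6 = 4.1667
  x̄ = (6.3333, 4.1667),  deviation x̄ - mu_0 = (6.3333, 4.1667) - (2, 4) = (4.3333, 0.1667).

Step 2 — sample covariance matrix, S[i,j] = (1/(n-1)) · Σ_k (x_{k,i} - mean_i) · (x_{k,j} - mean_j), divisor n-1 = 5:
  S[A,A] = ((-4.3333)·(-4.3333) + (2.6667)·(2.6667) + (-5.3333)·(-5.3333) + (2.6667)·(2.6667) + (1.6667)·(1.6667) + (2.6667)·(2.6667)) / 5 = 71.3333/5 = 14.2667
  S[A,B] = ((-4.3333)·(4.8333) + (2.6667)·(2.8333) + (-5.3333)·(-2.1667) + (2.6667)·(0.8333) + (1.6667)·(-3.1667) + (2.6667)·(-3.1667)) / 5 = -13.3333/5 = -2.6667
  S[B,B] = ((4.8333)·(4.8333) + (2.8333)·(2.8333) + (-2.1667)·(-2.1667) + (0.8333)·(0.8333) + (-3.1667)·(-3.1667) + (-3.1667)·(-3.1667)) / 5 = 56.8333/5 = 11.3667
  S = [[14.2667, -2.6667],
 [-2.6667, 11.3667]].

Step 3 — invert S. det(S) = 14.2667·11.3667 - (-2.6667)² = 155.0533.
  S^{-1} = (1/det) · [[d, -b], [-b, a]] = [[0.0733, 0.0172],
 [0.0172, 0.092]].

Step 4 — quadratic form (x̄ - mu_0)^T · S^{-1} · (x̄ - mu_0):
  S^{-1} · (x̄ - mu_0) = (0.3205, 0.0899),
  (x̄ - mu_0)^T · [...] = (4.3333)·(0.3205) + (0.1667)·(0.0899) = 1.404.

Step 5 — scale by n: T² = 6 · 1.404 = 8.4238.

T² ≈ 8.4238


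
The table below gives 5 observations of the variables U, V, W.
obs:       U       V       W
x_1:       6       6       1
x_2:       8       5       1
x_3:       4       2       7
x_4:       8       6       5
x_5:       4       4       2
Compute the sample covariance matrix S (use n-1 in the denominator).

Step 1 — column means:
  mean(U) = (6 + 8 + 4 + 8 + 4) / 5 = 30/5 = 6
  mean(V) = (6 + 5 + 2 + 6 + 4) / 5 = 23/5 = 4.6
  mean(W) = (1 + 1 + 7 + 5 + 2) / 5 = 16/5 = 3.2

Step 2 — sample covariance S[i,j] = (1/(n-1)) · Σ_k (x_{k,i} - mean_i) · (x_{k,j} - mean_j), with n-1 = 4.
  S[U,U] = ((0)·(0) + (2)·(2) + (-2)·(-2) + (2)·(2) + (-2)·(-2)) / 4 = 16/4 = 4
  S[U,V] = ((0)·(1.4) + (2)·(0.4) + (-2)·(-2.6) + (2)·(1.4) + (-2)·(-0.6)) / 4 = 10/4 = 2.5
  S[U,W] = ((0)·(-2.2) + (2)·(-2.2) + (-2)·(3.8) + (2)·(1.8) + (-2)·(-1.2)) / 4 = -6/4 = -1.5
  S[V,V] = ((1.4)·(1.4) + (0.4)·(0.4) + (-2.6)·(-2.6) + (1.4)·(1.4) + (-0.6)·(-0.6)) / 4 = 11.2/4 = 2.8
  S[V,W] = ((1.4)·(-2.2) + (0.4)·(-2.2) + (-2.6)·(3.8) + (1.4)·(1.8) + (-0.6)·(-1.2)) / 4 = -10.6/4 = -2.65
  S[W,W] = ((-2.2)·(-2.2) + (-2.2)·(-2.2) + (3.8)·(3.8) + (1.8)·(1.8) + (-1.2)·(-1.2)) / 4 = 28.8/4 = 7.2

S is symmetric (S[j,i] = S[i,j]). Assembling:

S = [[4, 2.5, -1.5],
 [2.5, 2.8, -2.65],
 [-1.5, -2.65, 7.2]]
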